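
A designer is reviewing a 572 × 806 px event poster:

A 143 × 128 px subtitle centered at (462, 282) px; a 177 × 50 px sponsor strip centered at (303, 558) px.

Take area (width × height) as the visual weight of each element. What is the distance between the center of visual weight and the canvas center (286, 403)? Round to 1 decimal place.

≈ 128.0 px

Taking area as weight: subtitle 143·128 = 18304, sponsor strip 177·50 = 8850. Sum 27154.
x-moment: 18304·462 + 8850·303 = 11137998; centroid 11137998/27154 ≈ 410.18.
y-moment: 18304·282 + 8850·558 = 10100028; centroid 10100028/27154 ≈ 371.95.
Offset from (286, 403): Δx ≈ 124.18, Δy ≈ -31.05; distance = √(Δx² + Δy²) ≈ 128.00.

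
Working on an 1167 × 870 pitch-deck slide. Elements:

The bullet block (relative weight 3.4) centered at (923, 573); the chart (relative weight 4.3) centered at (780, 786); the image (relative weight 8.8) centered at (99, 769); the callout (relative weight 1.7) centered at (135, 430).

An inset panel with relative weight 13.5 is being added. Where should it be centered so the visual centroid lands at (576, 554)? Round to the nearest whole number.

(790, 351)

With the inset panel, Σw becomes 3.4 + 4.3 + 8.8 + 1.7 + 13.5 = 31.7.
x: target moment 31.7×576 = 18259.2; current 3.4·923 + 4.3·780 + 8.8·99 + 1.7·135 = 7592.9; the inset panel supplies 10666.3, so x = 10666.3/13.5 ≈ 790.10.
y: target moment 31.7×554 = 17561.8; current 3.4·573 + 4.3·786 + 8.8·769 + 1.7·430 = 12826.2; the inset panel supplies 4735.6, so y = 4735.6/13.5 ≈ 350.79.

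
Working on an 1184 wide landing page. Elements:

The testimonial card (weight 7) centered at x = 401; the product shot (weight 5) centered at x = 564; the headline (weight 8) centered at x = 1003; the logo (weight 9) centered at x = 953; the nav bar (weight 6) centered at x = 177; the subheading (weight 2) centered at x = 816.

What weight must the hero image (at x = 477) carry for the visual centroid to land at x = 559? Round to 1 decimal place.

Existing Σw = 37 (7 + 5 + 8 + 9 + 6 + 2); existing moment 7·401 + 5·564 + 8·1003 + 9·953 + 6·177 + 2·816 = 24922.
Set Σw·x/Σw = 559: (24922 + 477w) = 559·(37 + w).
Rearranging, w·(477 − 559) = 559·37 − 24922 = -4239, so w ≈ -4239/-82 = 51.70.

w ≈ 51.7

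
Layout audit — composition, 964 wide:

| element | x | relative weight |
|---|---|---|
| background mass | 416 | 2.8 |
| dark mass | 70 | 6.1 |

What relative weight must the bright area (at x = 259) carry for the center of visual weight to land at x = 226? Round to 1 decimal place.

Existing Σw = 8.9 (2.8 + 6.1); existing moment 2.8·416 + 6.1·70 = 1591.8.
Balance at x = 226 requires (1591.8 + w·259) / (8.9 + w) = 226.
Rearranging, w·(259 − 226) = 226·8.9 − 1591.8 = 419.6, so w ≈ 419.6/33 = 12.72.

w ≈ 12.7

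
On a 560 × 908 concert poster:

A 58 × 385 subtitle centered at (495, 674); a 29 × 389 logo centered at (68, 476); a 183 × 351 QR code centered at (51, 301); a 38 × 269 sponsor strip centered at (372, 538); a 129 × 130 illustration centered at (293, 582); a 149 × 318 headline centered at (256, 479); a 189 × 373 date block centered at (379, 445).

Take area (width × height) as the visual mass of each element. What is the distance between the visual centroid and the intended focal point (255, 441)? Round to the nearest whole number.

≈ 9

Areas: subtitle 58·385 = 22330, logo 29·389 = 11281, QR code 183·351 = 64233, sponsor strip 38·269 = 10222, illustration 129·130 = 16770, headline 149·318 = 47382, date block 189·373 = 70497. Total weight = 242715.
x-moment: 22330·495 + 11281·68 + 64233·51 + 10222·372 + 16770·293 + 47382·256 + 70497·379 = 62660690; centroid 62660690/242715 ≈ 258.17.
y-moment: 22330·674 + 11281·476 + 64233·301 + 10222·538 + 16770·582 + 47382·479 + 70497·445 = 109081028; centroid 109081028/242715 ≈ 449.42.
Offset from (255, 441): Δx ≈ 3.17, Δy ≈ 8.42; distance = √(Δx² + Δy²) ≈ 9.00.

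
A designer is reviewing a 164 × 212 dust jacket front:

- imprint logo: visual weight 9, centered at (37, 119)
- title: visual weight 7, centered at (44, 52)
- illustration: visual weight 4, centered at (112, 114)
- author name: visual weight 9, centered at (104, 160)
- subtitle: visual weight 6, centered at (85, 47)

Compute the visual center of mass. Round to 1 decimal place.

Weights sum to 9 + 7 + 4 + 9 + 6 = 35.
x-moment: 9·37 + 7·44 + 4·112 + 9·104 + 6·85 = 2535; centroid 2535/35 ≈ 72.43.
y-moment: 9·119 + 7·52 + 4·114 + 9·160 + 6·47 = 3613; centroid 3613/35 ≈ 103.23.

(72.4, 103.2)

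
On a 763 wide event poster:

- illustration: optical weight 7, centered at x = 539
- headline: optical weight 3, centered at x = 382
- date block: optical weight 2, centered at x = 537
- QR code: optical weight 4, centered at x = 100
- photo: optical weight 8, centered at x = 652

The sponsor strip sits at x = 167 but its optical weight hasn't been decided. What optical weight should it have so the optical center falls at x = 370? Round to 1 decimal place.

Fixed elements: Σw = 7 + 3 + 2 + 4 + 8 = 24, Σw·x = 7·539 + 3·382 + 2·537 + 4·100 + 8·652 = 11609.
Set Σw·x/Σw = 370: (11609 + 167w) = 370·(24 + w).
Rearranging, w·(167 − 370) = 370·24 − 11609 = -2729, so w ≈ -2729/-203 = 13.44.

w ≈ 13.4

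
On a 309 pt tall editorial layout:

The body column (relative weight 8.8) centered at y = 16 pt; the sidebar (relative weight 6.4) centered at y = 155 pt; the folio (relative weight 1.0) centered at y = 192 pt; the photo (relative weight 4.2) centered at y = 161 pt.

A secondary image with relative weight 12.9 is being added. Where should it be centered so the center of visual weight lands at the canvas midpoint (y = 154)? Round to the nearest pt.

y ≈ 242

After adding the secondary image, total weight = 8.8 + 6.4 + 1.0 + 4.2 + 12.9 = 33.3.
y: target moment 33.3×154 = 5128.2; current 8.8·16 + 6.4·155 + 1.0·192 + 4.2·161 = 2001.0; the secondary image supplies 3127.2, so y = 3127.2/12.9 ≈ 242.42.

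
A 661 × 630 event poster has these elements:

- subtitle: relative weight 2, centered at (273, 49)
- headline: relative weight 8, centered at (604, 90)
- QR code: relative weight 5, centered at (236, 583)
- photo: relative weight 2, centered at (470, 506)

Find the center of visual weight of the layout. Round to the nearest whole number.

(441, 279)

Σw = 2 + 8 + 5 + 2 = 17.
x: (2·273 + 8·604 + 5·236 + 2·470) / 17 = 7498 / 17 ≈ 441.06
y: (2·49 + 8·90 + 5·583 + 2·506) / 17 = 4745 / 17 ≈ 279.12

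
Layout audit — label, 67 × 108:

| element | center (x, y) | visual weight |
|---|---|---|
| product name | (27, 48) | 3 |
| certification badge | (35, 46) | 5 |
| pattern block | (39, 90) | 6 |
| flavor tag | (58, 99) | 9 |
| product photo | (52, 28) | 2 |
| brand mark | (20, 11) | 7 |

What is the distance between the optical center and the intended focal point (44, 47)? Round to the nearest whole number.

Total weight = 3 + 5 + 6 + 9 + 2 + 7 = 32.
Σw·x = 3·27 + 5·35 + 6·39 + 9·58 + 2·52 + 7·20 = 1256, so x̄ = 1256/32 ≈ 39.25.
Σw·y = 3·48 + 5·46 + 6·90 + 9·99 + 2·28 + 7·11 = 1938, so ȳ = 1938/32 ≈ 60.56.
From (44, 47): dx = -4.75, dy = 13.56, so the distance is √(dx²+dy²) ≈ 14.37.

≈ 14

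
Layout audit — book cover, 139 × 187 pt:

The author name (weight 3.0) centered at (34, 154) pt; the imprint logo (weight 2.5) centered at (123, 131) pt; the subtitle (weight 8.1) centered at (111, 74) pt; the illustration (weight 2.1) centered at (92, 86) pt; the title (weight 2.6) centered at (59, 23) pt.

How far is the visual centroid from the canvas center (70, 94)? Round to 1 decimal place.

≈ 21.0 pt

Weights sum to 3.0 + 2.5 + 8.1 + 2.1 + 2.6 = 18.3.
x-moment: 3.0·34 + 2.5·123 + 8.1·111 + 2.1·92 + 2.6·59 = 1655.2; centroid 1655.2/18.3 ≈ 90.45.
y-moment: 3.0·154 + 2.5·131 + 8.1·74 + 2.1·86 + 2.6·23 = 1629.3; centroid 1629.3/18.3 ≈ 89.03.
Relative to (70, 94): Δ = (20.45, -4.97); |Δ| = √(20.45² + -4.97²) ≈ 21.04.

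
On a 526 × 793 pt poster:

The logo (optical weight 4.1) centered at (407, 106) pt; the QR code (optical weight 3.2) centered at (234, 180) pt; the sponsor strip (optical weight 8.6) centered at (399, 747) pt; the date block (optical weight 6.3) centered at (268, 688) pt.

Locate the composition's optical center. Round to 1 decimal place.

(339.5, 530.1)

Weights sum to 4.1 + 3.2 + 8.6 + 6.3 = 22.2.
Σw·x = 4.1·407 + 3.2·234 + 8.6·399 + 6.3·268 = 7537.3, so x̄ = 7537.3/22.2 ≈ 339.52.
Σw·y = 4.1·106 + 3.2·180 + 8.6·747 + 6.3·688 = 11769.2, so ȳ = 11769.2/22.2 ≈ 530.14.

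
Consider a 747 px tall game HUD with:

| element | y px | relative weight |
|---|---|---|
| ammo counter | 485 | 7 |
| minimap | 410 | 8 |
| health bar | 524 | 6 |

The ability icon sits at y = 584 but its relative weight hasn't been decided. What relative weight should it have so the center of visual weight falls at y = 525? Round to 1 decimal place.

Existing Σw = 21 (7 + 8 + 6); existing moment 7·485 + 8·410 + 6·524 = 9819.
For the centroid to hit 525: (9819 + w·584) / (21 + w) = 525.
So w = (525·21 − 9819)/(584 − 525) = 1206/59 ≈ 20.44.

w ≈ 20.4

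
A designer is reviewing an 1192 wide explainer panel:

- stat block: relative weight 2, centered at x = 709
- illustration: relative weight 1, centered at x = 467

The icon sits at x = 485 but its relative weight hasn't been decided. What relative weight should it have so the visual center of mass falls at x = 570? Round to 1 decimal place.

Existing Σw = 3 (2 + 1); existing moment 2·709 + 1·467 = 1885.
Set Σw·x/Σw = 570: (1885 + 485w) = 570·(3 + w).
So w = (570·3 − 1885)/(485 − 570) = -175/-85 ≈ 2.06.

w ≈ 2.1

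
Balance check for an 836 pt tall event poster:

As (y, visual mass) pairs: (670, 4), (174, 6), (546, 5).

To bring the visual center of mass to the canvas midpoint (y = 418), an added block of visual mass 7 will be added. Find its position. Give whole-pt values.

y ≈ 392

After adding the added block, total weight = 4 + 6 + 5 + 7 = 22.
y: need Σw·y = 22·418 = 9196. Existing = 4·670 + 6·174 + 5·546 = 6454. Remainder 2742 / 7 ≈ 391.71.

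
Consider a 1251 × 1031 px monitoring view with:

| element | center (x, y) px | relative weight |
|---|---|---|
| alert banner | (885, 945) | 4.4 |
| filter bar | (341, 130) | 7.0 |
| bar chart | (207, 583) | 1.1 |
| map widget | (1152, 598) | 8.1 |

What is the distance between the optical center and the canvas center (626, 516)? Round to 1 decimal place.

Weights sum to 4.4 + 7.0 + 1.1 + 8.1 = 20.6.
x: (4.4·885 + 7.0·341 + 1.1·207 + 8.1·1152) / 20.6 = 15839.9 / 20.6 ≈ 768.93
y: (4.4·945 + 7.0·130 + 1.1·583 + 8.1·598) / 20.6 = 10553.1 / 20.6 ≈ 512.29
From (626, 516): dx = 142.93, dy = -3.71, so the distance is √(dx²+dy²) ≈ 142.98.

≈ 143.0 px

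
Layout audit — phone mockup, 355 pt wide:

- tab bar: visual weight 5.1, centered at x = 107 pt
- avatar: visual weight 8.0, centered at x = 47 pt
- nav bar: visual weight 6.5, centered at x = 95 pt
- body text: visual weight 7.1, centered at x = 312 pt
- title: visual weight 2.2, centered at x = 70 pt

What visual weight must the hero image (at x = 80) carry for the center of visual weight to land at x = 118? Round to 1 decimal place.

Known weights sum to 5.1 + 8.0 + 6.5 + 7.1 + 2.2 = 28.9; their moment is 5.1·107 + 8.0·47 + 6.5·95 + 7.1·312 + 2.2·70 = 3908.4.
Balance at x = 118 requires (3908.4 + w·80) / (28.9 + w) = 118.
Solving: w = (118·28.9 − 3908.4) / (80 − 118) = -498.2 / -38 ≈ 13.11.

w ≈ 13.1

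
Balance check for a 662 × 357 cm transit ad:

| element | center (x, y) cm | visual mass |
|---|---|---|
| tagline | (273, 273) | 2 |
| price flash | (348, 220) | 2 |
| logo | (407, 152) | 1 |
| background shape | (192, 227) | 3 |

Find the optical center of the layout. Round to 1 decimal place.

(278.1, 227.4)

Total weight = 2 + 2 + 1 + 3 = 8.
Σw·x = 2·273 + 2·348 + 1·407 + 3·192 = 2225, so x̄ = 2225/8 ≈ 278.12.
Σw·y = 2·273 + 2·220 + 1·152 + 3·227 = 1819, so ȳ = 1819/8 ≈ 227.38.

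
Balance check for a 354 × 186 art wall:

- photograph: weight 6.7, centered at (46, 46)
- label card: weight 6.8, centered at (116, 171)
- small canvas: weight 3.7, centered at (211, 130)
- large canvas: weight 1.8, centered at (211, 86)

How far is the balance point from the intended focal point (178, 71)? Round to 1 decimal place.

Total weight = 6.7 + 6.8 + 3.7 + 1.8 = 19.0.
x-moment: 6.7·46 + 6.8·116 + 3.7·211 + 1.8·211 = 2257.5; centroid 2257.5/19.0 ≈ 118.82.
y-moment: 6.7·46 + 6.8·171 + 3.7·130 + 1.8·86 = 2106.8; centroid 2106.8/19.0 ≈ 110.88.
Relative to (178, 71): Δ = (-59.18, 39.88); |Δ| = √(-59.18² + 39.88²) ≈ 71.37.

≈ 71.4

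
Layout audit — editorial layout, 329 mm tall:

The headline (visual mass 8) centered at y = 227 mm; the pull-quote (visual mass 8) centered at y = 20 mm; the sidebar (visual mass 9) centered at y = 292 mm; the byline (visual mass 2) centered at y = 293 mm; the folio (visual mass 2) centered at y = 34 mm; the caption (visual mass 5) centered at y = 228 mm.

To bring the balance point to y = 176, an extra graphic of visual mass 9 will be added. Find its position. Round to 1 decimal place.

y ≈ 130.0

New total weight: (8 + 8 + 9 + 2 + 2 + 5) + 9 = 43.
Along y: (6398 + 9·y) / 43 = 176 (existing moment 8·227 + 8·20 + 9·292 + 2·293 + 2·34 + 5·228 = 6398) ⇒ y = (7568 − 6398) / 9 ≈ 130.00.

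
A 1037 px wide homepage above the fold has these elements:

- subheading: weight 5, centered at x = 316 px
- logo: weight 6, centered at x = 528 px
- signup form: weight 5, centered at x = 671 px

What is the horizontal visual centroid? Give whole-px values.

Total weight = 5 + 6 + 5 = 16.
x-moment: 5·316 + 6·528 + 5·671 = 8103; centroid 8103/16 ≈ 506.44.

x ≈ 506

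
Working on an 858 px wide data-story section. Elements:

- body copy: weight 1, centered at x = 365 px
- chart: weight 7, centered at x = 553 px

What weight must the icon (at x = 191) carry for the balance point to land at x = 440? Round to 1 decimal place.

w ≈ 2.9

Fixed elements: Σw = 1 + 7 = 8, Σw·x = 1·365 + 7·553 = 4236.
Balance at x = 440 requires (4236 + w·191) / (8 + w) = 440.
Solving: w = (440·8 − 4236) / (191 − 440) = -716 / -249 ≈ 2.88.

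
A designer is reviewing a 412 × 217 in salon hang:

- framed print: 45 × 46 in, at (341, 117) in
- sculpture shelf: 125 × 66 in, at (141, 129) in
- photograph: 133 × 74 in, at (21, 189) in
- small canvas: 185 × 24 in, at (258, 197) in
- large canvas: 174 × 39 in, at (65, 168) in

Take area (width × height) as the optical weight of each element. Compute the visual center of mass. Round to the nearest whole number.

(117, 165)

Areas: framed print 45·46 = 2070, sculpture shelf 125·66 = 8250, photograph 133·74 = 9842, small canvas 185·24 = 4440, large canvas 174·39 = 6786. Total weight = 31388.
Σw·x = 2070·341 + 8250·141 + 9842·21 + 4440·258 + 6786·65 = 3662412, so x̄ = 3662412/31388 ≈ 116.68.
Σw·y = 2070·117 + 8250·129 + 9842·189 + 4440·197 + 6786·168 = 5181306, so ȳ = 5181306/31388 ≈ 165.07.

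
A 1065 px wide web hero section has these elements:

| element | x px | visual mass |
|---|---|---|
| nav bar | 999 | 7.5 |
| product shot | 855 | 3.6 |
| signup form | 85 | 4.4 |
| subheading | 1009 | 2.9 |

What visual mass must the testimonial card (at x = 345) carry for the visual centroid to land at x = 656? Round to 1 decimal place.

Fixed elements: Σw = 7.5 + 3.6 + 4.4 + 2.9 = 18.4, Σw·x = 7.5·999 + 3.6·855 + 4.4·85 + 2.9·1009 = 13870.6.
For the centroid to hit 656: (13870.6 + w·345) / (18.4 + w) = 656.
Rearranging, w·(345 − 656) = 656·18.4 − 13870.6 = -1800.2, so w ≈ -1800.2/-311 = 5.79.

w ≈ 5.8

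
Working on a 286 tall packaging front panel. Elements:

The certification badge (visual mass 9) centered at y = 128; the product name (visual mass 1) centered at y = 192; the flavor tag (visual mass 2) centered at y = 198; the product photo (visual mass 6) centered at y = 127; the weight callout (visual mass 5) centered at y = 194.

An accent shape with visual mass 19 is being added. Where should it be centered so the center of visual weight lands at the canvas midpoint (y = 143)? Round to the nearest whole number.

After adding the accent shape, total weight = 9 + 1 + 2 + 6 + 5 + 19 = 42.
Along y: (3472 + 19·y) / 42 = 143 (existing moment 9·128 + 1·192 + 2·198 + 6·127 + 5·194 = 3472) ⇒ y = (6006 − 3472) / 19 ≈ 133.37.

y ≈ 133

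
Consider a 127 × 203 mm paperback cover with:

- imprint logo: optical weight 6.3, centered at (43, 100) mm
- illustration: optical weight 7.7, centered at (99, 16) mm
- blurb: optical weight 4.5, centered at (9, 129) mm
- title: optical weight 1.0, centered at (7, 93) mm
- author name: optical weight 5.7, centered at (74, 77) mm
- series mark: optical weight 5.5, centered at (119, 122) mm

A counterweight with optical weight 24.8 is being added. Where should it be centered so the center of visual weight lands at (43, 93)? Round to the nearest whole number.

(9, 106)

With the counterweight, Σw becomes 6.3 + 7.7 + 4.5 + 1.0 + 5.7 + 5.5 + 24.8 = 55.5.
x: need Σw·x = 55.5·43 = 2386.5. Existing = 6.3·43 + 7.7·99 + 4.5·9 + 1.0·7 + 5.7·74 + 5.5·119 = 2157.0. Remainder 229.5 / 24.8 ≈ 9.25.
y: need Σw·y = 55.5·93 = 5161.5. Existing = 6.3·100 + 7.7·16 + 4.5·129 + 1.0·93 + 5.7·77 + 5.5·122 = 2536.6. Remainder 2624.9 / 24.8 ≈ 105.84.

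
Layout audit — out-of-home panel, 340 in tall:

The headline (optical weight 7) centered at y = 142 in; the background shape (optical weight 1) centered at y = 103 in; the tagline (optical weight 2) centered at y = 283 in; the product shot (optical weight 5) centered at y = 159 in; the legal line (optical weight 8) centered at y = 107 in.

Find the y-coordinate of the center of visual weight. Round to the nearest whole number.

Total weight = 7 + 1 + 2 + 5 + 8 = 23.
y-moment: 7·142 + 1·103 + 2·283 + 5·159 + 8·107 = 3314; centroid 3314/23 ≈ 144.09.

y ≈ 144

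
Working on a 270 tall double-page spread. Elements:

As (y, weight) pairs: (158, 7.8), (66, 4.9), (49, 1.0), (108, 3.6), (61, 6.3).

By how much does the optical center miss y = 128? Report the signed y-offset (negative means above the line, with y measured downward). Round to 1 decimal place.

Σw = 7.8 + 4.9 + 1.0 + 3.6 + 6.3 = 23.6.
y: (7.8·158 + 4.9·66 + 1.0·49 + 3.6·108 + 6.3·61) / 23.6 = 2377.9 / 23.6 ≈ 100.76
Offset from y = 128: 100.76 − 128 ≈ -27.24.

≈ -27.2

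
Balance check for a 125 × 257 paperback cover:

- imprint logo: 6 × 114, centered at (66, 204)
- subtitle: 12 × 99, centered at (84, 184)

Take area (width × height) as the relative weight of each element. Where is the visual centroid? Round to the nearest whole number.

(77, 191)

Areas → weights: imprint logo 6·114 = 684, subtitle 12·99 = 1188; Σw = 1872.
x: (684·66 + 1188·84) / 1872 = 144936 / 1872 ≈ 77.42
y: (684·204 + 1188·184) / 1872 = 358128 / 1872 ≈ 191.31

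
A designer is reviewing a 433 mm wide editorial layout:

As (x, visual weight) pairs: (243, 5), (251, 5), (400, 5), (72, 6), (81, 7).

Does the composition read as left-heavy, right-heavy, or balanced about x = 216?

Total weight = 5 + 5 + 5 + 6 + 7 = 28.
x-moment: 5·243 + 5·251 + 5·400 + 6·72 + 7·81 = 5469; centroid 5469/28 ≈ 195.32.
Since 195.3 is left of 216, the composition reads left-heavy.

left-heavy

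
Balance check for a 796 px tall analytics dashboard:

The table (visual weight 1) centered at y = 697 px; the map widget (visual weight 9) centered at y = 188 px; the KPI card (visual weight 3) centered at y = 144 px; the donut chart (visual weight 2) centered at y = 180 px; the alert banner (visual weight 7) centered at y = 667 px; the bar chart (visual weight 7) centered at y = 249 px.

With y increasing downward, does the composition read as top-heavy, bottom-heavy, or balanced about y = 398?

Total weight = 1 + 9 + 3 + 2 + 7 + 7 = 29.
Σw·y = 9593; ȳ = 9593/29 ≈ 330.79.
330.8 lies above (smaller y than) the midline 398, so the layout is top-heavy.

top-heavy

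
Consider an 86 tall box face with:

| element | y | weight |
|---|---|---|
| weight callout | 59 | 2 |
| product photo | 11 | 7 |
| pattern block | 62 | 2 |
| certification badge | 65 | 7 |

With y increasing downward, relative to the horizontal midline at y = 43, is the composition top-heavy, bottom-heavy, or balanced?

Weights sum to 2 + 7 + 2 + 7 = 18.
y-moment: 2·59 + 7·11 + 2·62 + 7·65 = 774; centroid 774/18 ≈ 43.00.
43.00 = 43 exactly: balanced.

balanced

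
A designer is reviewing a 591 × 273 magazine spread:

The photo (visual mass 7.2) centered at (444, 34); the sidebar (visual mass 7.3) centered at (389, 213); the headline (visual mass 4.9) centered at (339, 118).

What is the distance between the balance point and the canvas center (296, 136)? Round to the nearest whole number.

≈ 102

Weights sum to 7.2 + 7.3 + 4.9 = 19.4.
x-moment: 7.2·444 + 7.3·389 + 4.9·339 = 7697.6; centroid 7697.6/19.4 ≈ 396.78.
y-moment: 7.2·34 + 7.3·213 + 4.9·118 = 2377.9; centroid 2377.9/19.4 ≈ 122.57.
Relative to (296, 136): Δ = (100.78, -13.43); |Δ| = √(100.78² + -13.43²) ≈ 101.67.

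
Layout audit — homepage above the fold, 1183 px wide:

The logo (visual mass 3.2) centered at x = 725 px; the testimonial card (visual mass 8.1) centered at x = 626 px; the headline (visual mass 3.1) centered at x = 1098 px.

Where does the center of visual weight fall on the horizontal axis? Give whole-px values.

Total weight = 3.2 + 8.1 + 3.1 = 14.4.
x: (3.2·725 + 8.1·626 + 3.1·1098) / 14.4 = 10794.4 / 14.4 ≈ 749.61

x ≈ 750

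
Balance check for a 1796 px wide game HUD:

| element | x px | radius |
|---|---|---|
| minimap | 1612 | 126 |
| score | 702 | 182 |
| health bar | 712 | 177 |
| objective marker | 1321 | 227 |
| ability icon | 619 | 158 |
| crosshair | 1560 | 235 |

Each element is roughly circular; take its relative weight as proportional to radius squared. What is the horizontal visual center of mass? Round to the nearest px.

r² weights: minimap 126² = 15876, score 182² = 33124, health bar 177² = 31329, objective marker 227² = 51529, ability icon 158² = 24964, crosshair 235² = 55225. Total = 212047.
x: (15876·1612 + 33124·702 + 31329·712 + 51529·1321 + 24964·619 + 55225·1560) / 212047 = 240824933 / 212047 ≈ 1135.71

x ≈ 1136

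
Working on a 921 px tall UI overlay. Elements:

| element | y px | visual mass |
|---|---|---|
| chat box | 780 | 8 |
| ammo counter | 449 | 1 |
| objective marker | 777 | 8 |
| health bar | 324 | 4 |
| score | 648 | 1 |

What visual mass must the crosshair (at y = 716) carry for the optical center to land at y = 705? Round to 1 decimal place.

w ≈ 60.1

Existing Σw = 22 (8 + 1 + 8 + 4 + 1); existing moment 8·780 + 1·449 + 8·777 + 4·324 + 1·648 = 14849.
For the centroid to hit 705: (14849 + w·716) / (22 + w) = 705.
Rearranging, w·(716 − 705) = 705·22 − 14849 = 661, so w ≈ 661/11 = 60.09.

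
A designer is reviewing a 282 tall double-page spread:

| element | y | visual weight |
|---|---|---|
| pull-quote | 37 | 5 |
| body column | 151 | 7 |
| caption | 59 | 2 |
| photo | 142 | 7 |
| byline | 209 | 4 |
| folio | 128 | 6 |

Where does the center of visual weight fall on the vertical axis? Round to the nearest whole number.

Total weight = 5 + 7 + 2 + 7 + 4 + 6 = 31.
y: (5·37 + 7·151 + 2·59 + 7·142 + 4·209 + 6·128) / 31 = 3958 / 31 ≈ 127.68

y ≈ 128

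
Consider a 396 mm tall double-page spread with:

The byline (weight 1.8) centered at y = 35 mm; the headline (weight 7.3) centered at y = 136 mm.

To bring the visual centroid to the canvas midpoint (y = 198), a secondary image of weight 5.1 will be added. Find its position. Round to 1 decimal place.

y ≈ 344.3

After adding the secondary image, total weight = 1.8 + 7.3 + 5.1 = 14.2.
y: target moment 14.2×198 = 2811.6; current 1.8·35 + 7.3·136 = 1055.8; the secondary image supplies 1755.8, so y = 1755.8/5.1 ≈ 344.27.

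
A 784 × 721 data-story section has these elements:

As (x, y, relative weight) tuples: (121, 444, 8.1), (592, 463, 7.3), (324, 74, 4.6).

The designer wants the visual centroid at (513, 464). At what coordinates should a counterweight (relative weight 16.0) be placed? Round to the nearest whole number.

(730, 587)

New total weight: (8.1 + 7.3 + 4.6) + 16.0 = 36.0.
x: need Σw·x = 36.0·513 = 18468.0. Existing = 8.1·121 + 7.3·592 + 4.6·324 = 6792.1. Remainder 11675.9 / 16.0 ≈ 729.74.
y: need Σw·y = 36.0·464 = 16704.0. Existing = 8.1·444 + 7.3·463 + 4.6·74 = 7316.7. Remainder 9387.3 / 16.0 ≈ 586.71.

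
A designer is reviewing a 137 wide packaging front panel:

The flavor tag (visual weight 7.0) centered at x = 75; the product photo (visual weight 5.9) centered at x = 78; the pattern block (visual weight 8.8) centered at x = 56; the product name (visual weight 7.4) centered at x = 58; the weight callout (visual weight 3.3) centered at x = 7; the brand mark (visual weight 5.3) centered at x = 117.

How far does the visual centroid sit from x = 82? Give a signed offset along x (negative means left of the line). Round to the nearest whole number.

Σw = 7.0 + 5.9 + 8.8 + 7.4 + 3.3 + 5.3 = 37.7.
x: moment 2550.4 / weight 37.7 ≈ 67.65
Offset from x = 82: 67.65 − 82 ≈ -14.35.

≈ -14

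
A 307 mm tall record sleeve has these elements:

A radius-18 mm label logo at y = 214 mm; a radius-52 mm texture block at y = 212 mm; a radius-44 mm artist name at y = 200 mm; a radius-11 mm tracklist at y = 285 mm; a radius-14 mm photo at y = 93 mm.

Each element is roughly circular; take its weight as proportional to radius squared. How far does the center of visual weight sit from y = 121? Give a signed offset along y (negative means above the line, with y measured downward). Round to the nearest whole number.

r² weights: label logo 18² = 324, texture block 52² = 2704, artist name 44² = 1936, tracklist 11² = 121, photo 14² = 196. Total = 5281.
Σw·y = 324·214 + 2704·212 + 1936·200 + 121·285 + 196·93 = 1082497, so ȳ = 1082497/5281 ≈ 204.98.
Difference: 204.98 − 121 ≈ 83.98.

≈ 84 mm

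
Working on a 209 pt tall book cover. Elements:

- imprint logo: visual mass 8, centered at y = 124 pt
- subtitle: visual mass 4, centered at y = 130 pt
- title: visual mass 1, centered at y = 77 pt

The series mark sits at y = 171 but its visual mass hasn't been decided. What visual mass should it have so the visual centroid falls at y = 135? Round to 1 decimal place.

Known weights sum to 8 + 4 + 1 = 13; their moment is 8·124 + 4·130 + 1·77 = 1589.
For the centroid to hit 135: (1589 + w·171) / (13 + w) = 135.
Solving: w = (135·13 − 1589) / (171 − 135) = 166 / 36 ≈ 4.61.

w ≈ 4.6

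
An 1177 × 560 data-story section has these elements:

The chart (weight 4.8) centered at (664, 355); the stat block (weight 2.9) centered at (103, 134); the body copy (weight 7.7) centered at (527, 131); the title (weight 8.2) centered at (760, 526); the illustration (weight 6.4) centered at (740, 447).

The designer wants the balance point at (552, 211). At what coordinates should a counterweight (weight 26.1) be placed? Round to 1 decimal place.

(477.2, 59.8)

With the counterweight, Σw becomes 4.8 + 2.9 + 7.7 + 8.2 + 6.4 + 26.1 = 56.1.
Along x: (18511.8 + 26.1·x) / 56.1 = 552 (existing moment 4.8·664 + 2.9·103 + 7.7·527 + 8.2·760 + 6.4·740 = 18511.8) ⇒ x = (30967.2 − 18511.8) / 26.1 ≈ 477.22.
Along y: (10275.3 + 26.1·y) / 56.1 = 211 (existing moment 4.8·355 + 2.9·134 + 7.7·131 + 8.2·526 + 6.4·447 = 10275.3) ⇒ y = (11837.1 − 10275.3) / 26.1 ≈ 59.84.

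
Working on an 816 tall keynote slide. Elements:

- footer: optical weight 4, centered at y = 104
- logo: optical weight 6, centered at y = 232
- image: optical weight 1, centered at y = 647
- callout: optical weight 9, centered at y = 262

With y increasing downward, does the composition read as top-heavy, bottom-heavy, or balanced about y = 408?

Σw = 4 + 6 + 1 + 9 = 20.
y: (4·104 + 6·232 + 1·647 + 9·262) / 20 = 4813 / 20 ≈ 240.65
Since 240.7 is above (smaller y than) 408, the composition reads top-heavy.

top-heavy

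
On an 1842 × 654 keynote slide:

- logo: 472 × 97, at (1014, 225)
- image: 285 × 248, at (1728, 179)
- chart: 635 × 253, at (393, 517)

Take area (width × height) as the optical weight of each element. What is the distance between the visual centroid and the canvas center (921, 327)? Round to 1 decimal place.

≈ 101.5

Areas: logo 472·97 = 45784, image 285·248 = 70680, chart 635·253 = 160655. Total weight = 277119.
x: (45784·1014 + 70680·1728 + 160655·393) / 277119 = 231697431 / 277119 ≈ 836.09
y: (45784·225 + 70680·179 + 160655·517) / 277119 = 106011755 / 277119 ≈ 382.55
Offset from (921, 327): Δx ≈ -84.91, Δy ≈ 55.55; distance = √(Δx² + Δy²) ≈ 101.46.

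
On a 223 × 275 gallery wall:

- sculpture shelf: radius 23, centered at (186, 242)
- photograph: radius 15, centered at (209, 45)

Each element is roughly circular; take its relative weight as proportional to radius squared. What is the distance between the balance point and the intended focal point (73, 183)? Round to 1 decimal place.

r² weights: sculpture shelf 23² = 529, photograph 15² = 225. Total = 754.
x-moment: 529·186 + 225·209 = 145419; centroid 145419/754 ≈ 192.86.
y-moment: 529·242 + 225·45 = 138143; centroid 138143/754 ≈ 183.21.
Offset from (73, 183): Δx ≈ 119.86, Δy ≈ 0.21; distance = √(Δx² + Δy²) ≈ 119.86.

≈ 119.9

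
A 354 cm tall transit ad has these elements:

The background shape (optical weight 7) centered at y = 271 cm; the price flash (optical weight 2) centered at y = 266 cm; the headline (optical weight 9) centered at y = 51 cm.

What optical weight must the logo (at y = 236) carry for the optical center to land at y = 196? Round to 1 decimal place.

Fixed elements: Σw = 7 + 2 + 9 = 18, Σw·y = 7·271 + 2·266 + 9·51 = 2888.
Balance at y = 196 requires (2888 + w·236) / (18 + w) = 196.
So w = (196·18 − 2888)/(236 − 196) = 640/40 ≈ 16.00.

w ≈ 16.0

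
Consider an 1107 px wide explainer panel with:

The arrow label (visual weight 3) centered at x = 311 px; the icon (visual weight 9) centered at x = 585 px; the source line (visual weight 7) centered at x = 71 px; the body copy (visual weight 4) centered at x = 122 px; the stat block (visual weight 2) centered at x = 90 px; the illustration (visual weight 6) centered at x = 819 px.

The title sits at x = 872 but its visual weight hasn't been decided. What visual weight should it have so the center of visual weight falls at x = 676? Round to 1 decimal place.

Fixed elements: Σw = 3 + 9 + 7 + 4 + 2 + 6 = 31, Σw·x = 3·311 + 9·585 + 7·71 + 4·122 + 2·90 + 6·819 = 12277.
Set Σw·x/Σw = 676: (12277 + 872w) = 676·(31 + w).
Solving: w = (676·31 − 12277) / (872 − 676) = 8679 / 196 ≈ 44.28.

w ≈ 44.3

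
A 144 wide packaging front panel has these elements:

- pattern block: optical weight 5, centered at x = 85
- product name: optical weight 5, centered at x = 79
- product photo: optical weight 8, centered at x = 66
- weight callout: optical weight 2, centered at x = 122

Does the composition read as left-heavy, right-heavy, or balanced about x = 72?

Σw = 5 + 5 + 8 + 2 = 20.
x: (5·85 + 5·79 + 8·66 + 2·122) / 20 = 1592 / 20 ≈ 79.60
79.6 lies right of the midline 72, so the layout is right-heavy.

right-heavy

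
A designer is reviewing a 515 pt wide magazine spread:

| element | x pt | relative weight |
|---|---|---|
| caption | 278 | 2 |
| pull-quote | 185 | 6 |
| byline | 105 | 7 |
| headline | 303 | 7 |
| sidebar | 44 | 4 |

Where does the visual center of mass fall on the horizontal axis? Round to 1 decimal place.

Weights sum to 2 + 6 + 7 + 7 + 4 = 26.
x: (2·278 + 6·185 + 7·105 + 7·303 + 4·44) / 26 = 4698 / 26 ≈ 180.69

x ≈ 180.7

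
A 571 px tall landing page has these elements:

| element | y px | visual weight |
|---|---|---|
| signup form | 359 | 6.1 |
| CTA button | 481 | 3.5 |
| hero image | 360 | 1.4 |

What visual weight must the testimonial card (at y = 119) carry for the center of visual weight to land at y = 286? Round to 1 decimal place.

w ≈ 7.4

Known weights sum to 6.1 + 3.5 + 1.4 = 11.0; their moment is 6.1·359 + 3.5·481 + 1.4·360 = 4377.4.
For the centroid to hit 286: (4377.4 + w·119) / (11.0 + w) = 286.
Rearranging, w·(119 − 286) = 286·11.0 − 4377.4 = -1231.4, so w ≈ -1231.4/-167 = 7.37.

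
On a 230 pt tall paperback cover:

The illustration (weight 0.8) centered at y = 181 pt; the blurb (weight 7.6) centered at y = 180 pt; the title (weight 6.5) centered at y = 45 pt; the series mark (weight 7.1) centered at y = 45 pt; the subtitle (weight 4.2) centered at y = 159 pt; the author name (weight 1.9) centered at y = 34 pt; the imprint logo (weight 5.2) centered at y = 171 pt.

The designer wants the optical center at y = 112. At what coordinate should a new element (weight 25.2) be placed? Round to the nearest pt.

y ≈ 111

New total weight: (0.8 + 7.6 + 6.5 + 7.1 + 4.2 + 1.9 + 5.2) + 25.2 = 58.5.
y: target moment 58.5×112 = 6552.0; current 0.8·181 + 7.6·180 + 6.5·45 + 7.1·45 + 4.2·159 + 1.9·34 + 5.2·171 = 3746.4; the new element supplies 2805.6, so y = 2805.6/25.2 ≈ 111.33.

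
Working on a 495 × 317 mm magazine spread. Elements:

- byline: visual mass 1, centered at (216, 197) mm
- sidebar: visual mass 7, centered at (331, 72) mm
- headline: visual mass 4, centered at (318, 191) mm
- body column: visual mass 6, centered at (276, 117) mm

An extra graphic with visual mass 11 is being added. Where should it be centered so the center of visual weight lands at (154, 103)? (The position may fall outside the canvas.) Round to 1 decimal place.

(-90.5, 74.5)

New total weight: (1 + 7 + 4 + 6) + 11 = 29.
x: target moment 29×154 = 4466; current 1·216 + 7·331 + 4·318 + 6·276 = 5461; the extra graphic supplies -995, so x = -995/11 ≈ -90.45.
y: target moment 29×103 = 2987; current 1·197 + 7·72 + 4·191 + 6·117 = 2167; the extra graphic supplies 820, so y = 820/11 ≈ 74.55.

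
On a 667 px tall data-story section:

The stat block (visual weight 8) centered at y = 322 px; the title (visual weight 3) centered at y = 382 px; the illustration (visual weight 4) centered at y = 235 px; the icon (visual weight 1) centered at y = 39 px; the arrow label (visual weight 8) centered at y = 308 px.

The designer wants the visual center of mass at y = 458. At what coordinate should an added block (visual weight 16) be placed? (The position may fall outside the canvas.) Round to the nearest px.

After adding the added block, total weight = 8 + 3 + 4 + 1 + 8 + 16 = 40.
y: target moment 40×458 = 18320; current 8·322 + 3·382 + 4·235 + 1·39 + 8·308 = 7165; the added block supplies 11155, so y = 11155/16 ≈ 697.19.

y ≈ 697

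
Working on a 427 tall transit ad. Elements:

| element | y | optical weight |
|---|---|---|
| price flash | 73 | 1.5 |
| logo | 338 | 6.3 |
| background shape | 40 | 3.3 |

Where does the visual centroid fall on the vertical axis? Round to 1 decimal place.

Total weight = 1.5 + 6.3 + 3.3 = 11.1.
Σw·y = 1.5·73 + 6.3·338 + 3.3·40 = 2370.9, so ȳ = 2370.9/11.1 ≈ 213.59.

y ≈ 213.6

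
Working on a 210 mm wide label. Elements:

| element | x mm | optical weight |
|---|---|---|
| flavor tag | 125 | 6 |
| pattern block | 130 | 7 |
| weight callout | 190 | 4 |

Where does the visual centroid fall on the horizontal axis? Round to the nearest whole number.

x ≈ 142

Total weight = 6 + 7 + 4 = 17.
x: (6·125 + 7·130 + 4·190) / 17 = 2420 / 17 ≈ 142.35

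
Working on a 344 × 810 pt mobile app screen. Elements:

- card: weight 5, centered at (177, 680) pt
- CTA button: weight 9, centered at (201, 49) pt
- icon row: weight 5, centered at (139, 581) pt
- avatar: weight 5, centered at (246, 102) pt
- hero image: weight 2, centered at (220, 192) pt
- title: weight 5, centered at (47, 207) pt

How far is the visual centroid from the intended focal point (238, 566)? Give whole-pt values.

Σw = 5 + 9 + 5 + 5 + 2 + 5 = 31.
x-moment: 5·177 + 9·201 + 5·139 + 5·246 + 2·220 + 5·47 = 5294; centroid 5294/31 ≈ 170.77.
y-moment: 5·680 + 9·49 + 5·581 + 5·102 + 2·192 + 5·207 = 8675; centroid 8675/31 ≈ 279.84.
From (238, 566): dx = -67.23, dy = -286.16, so the distance is √(dx²+dy²) ≈ 293.95.

≈ 294 pt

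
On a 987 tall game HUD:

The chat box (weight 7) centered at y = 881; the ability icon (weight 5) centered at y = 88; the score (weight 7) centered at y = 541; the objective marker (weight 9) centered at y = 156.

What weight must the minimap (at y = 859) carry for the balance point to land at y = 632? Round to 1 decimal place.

Existing Σw = 28 (7 + 5 + 7 + 9); existing moment 7·881 + 5·88 + 7·541 + 9·156 = 11798.
For the centroid to hit 632: (11798 + w·859) / (28 + w) = 632.
Rearranging, w·(859 − 632) = 632·28 − 11798 = 5898, so w ≈ 5898/227 = 25.98.

w ≈ 26.0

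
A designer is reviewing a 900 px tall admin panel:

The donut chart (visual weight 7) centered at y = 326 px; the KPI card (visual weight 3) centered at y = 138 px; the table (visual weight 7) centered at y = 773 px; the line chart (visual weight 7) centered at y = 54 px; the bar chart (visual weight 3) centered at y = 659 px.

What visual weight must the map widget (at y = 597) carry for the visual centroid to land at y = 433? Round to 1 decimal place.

w ≈ 7.5

Fixed elements: Σw = 7 + 3 + 7 + 7 + 3 = 27, Σw·y = 7·326 + 3·138 + 7·773 + 7·54 + 3·659 = 10462.
Set Σw·y/Σw = 433: (10462 + 597w) = 433·(27 + w).
Solving: w = (433·27 − 10462) / (597 − 433) = 1229 / 164 ≈ 7.49.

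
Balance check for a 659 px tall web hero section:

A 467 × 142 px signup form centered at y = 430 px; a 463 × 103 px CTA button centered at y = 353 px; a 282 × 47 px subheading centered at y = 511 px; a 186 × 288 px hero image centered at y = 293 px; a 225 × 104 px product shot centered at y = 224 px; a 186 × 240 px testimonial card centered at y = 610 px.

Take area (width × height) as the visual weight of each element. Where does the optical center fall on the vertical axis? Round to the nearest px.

Areas → weights: signup form 467·142 = 66314, CTA button 463·103 = 47689, subheading 282·47 = 13254, hero image 186·288 = 53568, product shot 225·104 = 23400, testimonial card 186·240 = 44640; Σw = 248865.
Σw·y = 66314·430 + 47689·353 + 13254·511 + 53568·293 + 23400·224 + 44640·610 = 100289455, so ȳ = 100289455/248865 ≈ 402.99.

y ≈ 403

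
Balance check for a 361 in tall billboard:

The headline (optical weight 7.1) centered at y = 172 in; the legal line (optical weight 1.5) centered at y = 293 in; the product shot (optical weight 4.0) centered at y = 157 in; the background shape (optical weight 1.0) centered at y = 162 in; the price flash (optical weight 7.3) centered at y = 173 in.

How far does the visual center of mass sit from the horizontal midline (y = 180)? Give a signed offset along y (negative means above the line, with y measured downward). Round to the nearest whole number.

Weights sum to 7.1 + 1.5 + 4.0 + 1.0 + 7.3 = 20.9.
Σw·y = 7.1·172 + 1.5·293 + 4.0·157 + 1.0·162 + 7.3·173 = 3713.6, so ȳ = 3713.6/20.9 ≈ 177.68.
Against y = 180, that's 177.68 − 180 = -2.32.

≈ -2 in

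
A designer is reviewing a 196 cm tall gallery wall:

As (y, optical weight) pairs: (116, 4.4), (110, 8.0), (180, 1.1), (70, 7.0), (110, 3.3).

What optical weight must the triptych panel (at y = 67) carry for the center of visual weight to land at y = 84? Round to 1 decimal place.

Known weights sum to 4.4 + 8.0 + 1.1 + 7.0 + 3.3 = 23.8; their moment is 4.4·116 + 8.0·110 + 1.1·180 + 7.0·70 + 3.3·110 = 2441.4.
Set Σw·y/Σw = 84: (2441.4 + 67w) = 84·(23.8 + w).
Solving: w = (84·23.8 − 2441.4) / (67 − 84) = -442.2 / -17 ≈ 26.01.

w ≈ 26.0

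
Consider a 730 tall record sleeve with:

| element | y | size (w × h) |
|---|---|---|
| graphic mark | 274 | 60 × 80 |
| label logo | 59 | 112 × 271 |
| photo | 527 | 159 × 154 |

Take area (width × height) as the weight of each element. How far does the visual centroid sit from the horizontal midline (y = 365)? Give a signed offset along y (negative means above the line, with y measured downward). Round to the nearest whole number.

Taking area as weight: graphic mark 60·80 = 4800, label logo 112·271 = 30352, photo 159·154 = 24486. Sum 59638.
Σw·y = 4800·274 + 30352·59 + 24486·527 = 16010090, so ȳ = 16010090/59638 ≈ 268.45.
Difference: 268.45 − 365 ≈ -96.55.

≈ -97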